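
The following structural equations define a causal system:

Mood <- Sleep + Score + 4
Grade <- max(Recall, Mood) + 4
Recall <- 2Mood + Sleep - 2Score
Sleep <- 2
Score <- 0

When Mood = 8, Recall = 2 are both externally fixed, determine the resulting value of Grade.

Setting Mood = 8, Recall = 2 by intervention discards those variables' equations.
Grade = max(Recall, Mood) + 4  [with Recall=2, Mood=8]  = 12

12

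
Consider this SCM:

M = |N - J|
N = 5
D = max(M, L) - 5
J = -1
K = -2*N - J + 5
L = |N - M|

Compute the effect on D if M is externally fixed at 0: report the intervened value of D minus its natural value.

-1

Under do(M=0), the mechanism M = |N - J| is discarded; M is fixed at 0.
L = |N - M|  [with N=5, M=0]  = 5
D = max(M, L) - 5  [with M=0, L=5]  = 0
Without intervention: M = |N - J|  [with N=5, J=-1]  = 6; L = |N - M|  [with N=5, M=6]  = 1; D = max(M, L) - 5  [with M=6, L=1]  = 1.
Change = 0 − 1 = -1.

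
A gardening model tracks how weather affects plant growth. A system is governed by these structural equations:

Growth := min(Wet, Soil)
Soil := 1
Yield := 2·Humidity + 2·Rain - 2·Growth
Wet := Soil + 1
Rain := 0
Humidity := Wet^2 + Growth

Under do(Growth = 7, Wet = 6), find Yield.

The joint intervention fixes Growth = 7, Wet = 6, removing each variable's own equation.
Humidity = Wet^2 + Growth  [with Wet=6, Growth=7]  = 43
Yield = 2·Humidity + 2·Rain - 2·Growth  [with Humidity=43, Rain=0, Growth=7]  = 72

72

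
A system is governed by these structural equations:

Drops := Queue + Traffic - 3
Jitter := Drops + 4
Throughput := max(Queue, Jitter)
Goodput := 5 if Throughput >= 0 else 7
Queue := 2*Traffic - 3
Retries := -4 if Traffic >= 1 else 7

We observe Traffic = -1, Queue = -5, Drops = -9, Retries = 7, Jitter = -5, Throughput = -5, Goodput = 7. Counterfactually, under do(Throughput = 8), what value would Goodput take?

Intervening sets Throughput = 8 and removes its equation (Throughput := max(Queue, Jitter)).
Goodput = 5 if Throughput >= 0 else 7  [with Throughput=8]  = 5

5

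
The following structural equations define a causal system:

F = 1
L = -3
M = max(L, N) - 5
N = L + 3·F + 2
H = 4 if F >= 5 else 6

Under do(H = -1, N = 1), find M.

-4

Under do(H = -1, N = 1), each intervened variable's structural equation is replaced by its fixed value.
M = max(L, N) - 5  [with L=-3, N=1]  = -4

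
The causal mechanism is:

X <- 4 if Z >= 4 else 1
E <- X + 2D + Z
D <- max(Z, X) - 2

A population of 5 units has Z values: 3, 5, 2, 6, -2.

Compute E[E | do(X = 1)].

6.6

do(X=1) breaks X's dependence on Z. With X=1 fixed, E across the units is 6, 12, 3, 15, -3, mean 6.6.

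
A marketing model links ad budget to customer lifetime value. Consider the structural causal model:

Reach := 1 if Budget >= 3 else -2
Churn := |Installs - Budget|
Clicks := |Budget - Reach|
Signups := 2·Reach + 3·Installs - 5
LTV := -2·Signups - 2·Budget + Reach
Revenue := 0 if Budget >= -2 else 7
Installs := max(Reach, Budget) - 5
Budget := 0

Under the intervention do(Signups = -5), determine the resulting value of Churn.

The intervention breaks the incoming arrows to Signups: Signups := 2·Reach + 3·Installs - 5 no longer applies, and Signups = -5.
Since Churn is not a descendant of the intervened variable, it is unaffected.
Reach = 1 if Budget >= 3 else -2  [with Budget=0]  = -2
Installs = max(Reach, Budget) - 5  [with Reach=-2, Budget=0]  = -5
Churn = |Installs - Budget|  [with Installs=-5, Budget=0]  = 5

5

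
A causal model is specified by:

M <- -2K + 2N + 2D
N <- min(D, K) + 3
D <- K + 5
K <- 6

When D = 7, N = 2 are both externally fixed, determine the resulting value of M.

Setting D = 7, N = 2 by intervention discards those variables' equations.
M = -2K + 2N + 2D  [with K=6, N=2, D=7]  = 6

6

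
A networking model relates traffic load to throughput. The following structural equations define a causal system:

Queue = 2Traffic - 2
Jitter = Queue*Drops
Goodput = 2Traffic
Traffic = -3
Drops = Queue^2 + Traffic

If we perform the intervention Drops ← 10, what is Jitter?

The intervention breaks the incoming arrows to Drops: Drops = Queue^2 + Traffic no longer applies, and Drops = 10.
Queue = 2Traffic - 2  [with Traffic=-3]  = -8
Jitter = Queue*Drops  [with Queue=-8, Drops=10]  = -80

-80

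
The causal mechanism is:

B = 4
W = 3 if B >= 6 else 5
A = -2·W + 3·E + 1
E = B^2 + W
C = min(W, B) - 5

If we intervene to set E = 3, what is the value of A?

do(E=3) replaces the equation E = B^2 + W with the constant E = 3.
W = 3 if B >= 6 else 5  [with B=4]  = 5
A = -2·W + 3·E + 1  [with W=5, E=3]  = 0

0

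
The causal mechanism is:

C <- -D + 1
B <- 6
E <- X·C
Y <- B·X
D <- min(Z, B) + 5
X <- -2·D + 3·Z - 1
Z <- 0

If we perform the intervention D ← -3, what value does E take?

The intervention breaks the incoming arrows to D: D <- min(Z, B) + 5 no longer applies, and D = -3.
C = -D + 1  [with D=-3]  = 4
X = -2·D + 3·Z - 1  [with D=-3, Z=0]  = 5
E = X·C  [with X=5, C=4]  = 20

20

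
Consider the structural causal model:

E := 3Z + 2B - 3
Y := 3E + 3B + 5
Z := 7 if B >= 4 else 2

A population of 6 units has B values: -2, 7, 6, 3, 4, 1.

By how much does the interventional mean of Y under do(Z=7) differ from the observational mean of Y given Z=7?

-22.5

The intervention sets Z=7 in all 6 units regardless of B. Recomputing Y per unit gives 41, 122, 113, 86, 95, 68; average 87.5.
Observing Z=7 restricts to units where Z's equation naturally yields 7: B ∈ {7, 6, 4}. In that subpopulation Y = 122, 113, 95, mean 110.
Difference = 87.5 − 110 = -22.5.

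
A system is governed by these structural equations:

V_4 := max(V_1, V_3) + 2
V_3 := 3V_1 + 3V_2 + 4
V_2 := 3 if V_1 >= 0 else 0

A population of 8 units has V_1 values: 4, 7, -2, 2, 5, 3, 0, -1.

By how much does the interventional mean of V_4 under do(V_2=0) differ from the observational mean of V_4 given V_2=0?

11.25

Every unit gets V_2=0 under the intervention. V_4 values become 18, 27, 0, 12, 21, 15, 6, 3; E[V_4|do(V_2=0)] = 12.75.
Observing V_2=0 restricts to units where V_2's equation naturally yields 0: V_1 ∈ {-2, -1}. In that subpopulation V_4 = 0, 3, mean 1.5.
Difference = 12.75 − 1.5 = 11.25.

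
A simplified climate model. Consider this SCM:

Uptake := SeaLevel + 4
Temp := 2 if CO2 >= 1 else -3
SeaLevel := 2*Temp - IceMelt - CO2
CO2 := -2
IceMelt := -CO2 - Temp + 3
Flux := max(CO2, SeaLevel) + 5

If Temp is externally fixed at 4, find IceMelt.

1

The intervention breaks the incoming arrows to Temp: Temp := 2 if CO2 >= 1 else -3 no longer applies, and Temp = 4.
IceMelt = -CO2 - Temp + 3  [with CO2=-2, Temp=4]  = 1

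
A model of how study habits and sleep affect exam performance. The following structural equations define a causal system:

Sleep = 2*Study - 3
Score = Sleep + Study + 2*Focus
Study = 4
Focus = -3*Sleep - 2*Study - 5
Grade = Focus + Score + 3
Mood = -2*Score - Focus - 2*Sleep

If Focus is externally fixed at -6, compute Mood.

2

do(Focus=-6) replaces the equation Focus = -3*Sleep - 2*Study - 5 with the constant Focus = -6.
Sleep = 2*Study - 3  [with Study=4]  = 5
Score = Sleep + Study + 2*Focus  [with Sleep=5, Study=4, Focus=-6]  = -3
Mood = -2*Score - Focus - 2*Sleep  [with Score=-3, Focus=-6, Sleep=5]  = 2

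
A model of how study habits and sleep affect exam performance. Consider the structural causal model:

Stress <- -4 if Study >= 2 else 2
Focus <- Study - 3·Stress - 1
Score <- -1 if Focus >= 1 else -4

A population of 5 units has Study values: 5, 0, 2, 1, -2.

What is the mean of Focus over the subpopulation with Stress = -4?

E[Focus|Stress=-4] averages over only the 2 units with Stress=-4 (Study = 5, 2): Focus = 16, 13, mean 14.5.

14.5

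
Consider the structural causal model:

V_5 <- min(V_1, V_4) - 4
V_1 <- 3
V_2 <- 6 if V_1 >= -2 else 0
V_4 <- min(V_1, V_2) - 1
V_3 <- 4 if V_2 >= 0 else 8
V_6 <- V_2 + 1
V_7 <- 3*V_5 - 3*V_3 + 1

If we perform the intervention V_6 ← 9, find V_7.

-17

Intervening sets V_6 = 9 and removes its equation (V_6 <- V_2 + 1).
No directed path runs from V_6 to V_7, so V_7 keeps its natural value.
V_2 = 6 if V_1 >= -2 else 0  [with V_1=3]  = 6
V_3 = 4 if V_2 >= 0 else 8  [with V_2=6]  = 4
V_4 = min(V_1, V_2) - 1  [with V_1=3, V_2=6]  = 2
V_5 = min(V_1, V_4) - 4  [with V_1=3, V_4=2]  = -2
V_7 = 3*V_5 - 3*V_3 + 1  [with V_5=-2, V_3=4]  = -17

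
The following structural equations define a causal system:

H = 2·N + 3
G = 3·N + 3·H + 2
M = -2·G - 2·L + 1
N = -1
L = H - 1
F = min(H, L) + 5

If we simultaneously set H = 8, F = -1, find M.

-59

Setting H = 8, F = -1 by intervention discards those variables' equations.
G = 3·N + 3·H + 2  [with N=-1, H=8]  = 23
L = H - 1  [with H=8]  = 7
M = -2·G - 2·L + 1  [with G=23, L=7]  = -59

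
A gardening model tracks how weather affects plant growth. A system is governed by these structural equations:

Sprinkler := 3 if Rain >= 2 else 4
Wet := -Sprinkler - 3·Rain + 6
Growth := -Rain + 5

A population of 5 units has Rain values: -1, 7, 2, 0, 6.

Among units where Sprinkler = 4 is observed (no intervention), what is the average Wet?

Observing Sprinkler=4 restricts to units where Sprinkler's equation naturally yields 4: Rain ∈ {-1, 0}. In that subpopulation Wet = 5, 2, mean 3.5.

3.5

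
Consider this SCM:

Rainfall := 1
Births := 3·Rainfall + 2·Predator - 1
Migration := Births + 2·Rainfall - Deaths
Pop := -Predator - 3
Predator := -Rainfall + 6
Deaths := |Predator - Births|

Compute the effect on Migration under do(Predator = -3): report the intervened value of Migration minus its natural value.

do(Predator=-3) replaces the equation Predator := -Rainfall + 6 with the constant Predator = -3.
Births = 3·Rainfall + 2·Predator - 1  [with Rainfall=1, Predator=-3]  = -4
Deaths = |Predator - Births|  [with Predator=-3, Births=-4]  = 1
Migration = Births + 2·Rainfall - Deaths  [with Births=-4, Rainfall=1, Deaths=1]  = -3
Without intervention: Predator = -Rainfall + 6  [with Rainfall=1]  = 5; Births = 3·Rainfall + 2·Predator - 1  [with Rainfall=1, Predator=5]  = 12; Deaths = |Predator - Births|  [with Predator=5, Births=12]  = 7; Migration = Births + 2·Rainfall - Deaths  [with Births=12, Rainfall=1, Deaths=7]  = 7.
Change = -3 − 7 = -10.

-10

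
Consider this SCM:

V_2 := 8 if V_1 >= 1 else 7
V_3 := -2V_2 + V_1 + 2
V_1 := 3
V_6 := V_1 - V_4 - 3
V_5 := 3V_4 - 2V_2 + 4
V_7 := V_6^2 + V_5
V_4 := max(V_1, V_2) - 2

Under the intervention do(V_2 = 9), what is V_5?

7

do(V_2=9) replaces the equation V_2 := 8 if V_1 >= 1 else 7 with the constant V_2 = 9.
V_4 = max(V_1, V_2) - 2  [with V_1=3, V_2=9]  = 7
V_5 = 3V_4 - 2V_2 + 4  [with V_4=7, V_2=9]  = 7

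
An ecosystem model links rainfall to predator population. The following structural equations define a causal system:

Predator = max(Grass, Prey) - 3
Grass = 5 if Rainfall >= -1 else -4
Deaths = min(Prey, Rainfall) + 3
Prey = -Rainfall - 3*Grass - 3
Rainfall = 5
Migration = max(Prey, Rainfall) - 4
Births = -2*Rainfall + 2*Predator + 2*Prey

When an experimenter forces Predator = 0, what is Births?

Intervening sets Predator = 0 and removes its equation (Predator = max(Grass, Prey) - 3).
Grass = 5 if Rainfall >= -1 else -4  [with Rainfall=5]  = 5
Prey = -Rainfall - 3*Grass - 3  [with Rainfall=5, Grass=5]  = -23
Births = -2*Rainfall + 2*Predator + 2*Prey  [with Rainfall=5, Predator=0, Prey=-23]  = -56

-56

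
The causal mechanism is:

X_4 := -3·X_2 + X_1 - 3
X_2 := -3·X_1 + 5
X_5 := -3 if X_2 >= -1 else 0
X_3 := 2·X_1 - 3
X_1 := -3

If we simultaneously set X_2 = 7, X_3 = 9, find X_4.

Setting X_2 = 7, X_3 = 9 by intervention discards those variables' equations.
X_4 = -3·X_2 + X_1 - 3  [with X_2=7, X_1=-3]  = -27

-27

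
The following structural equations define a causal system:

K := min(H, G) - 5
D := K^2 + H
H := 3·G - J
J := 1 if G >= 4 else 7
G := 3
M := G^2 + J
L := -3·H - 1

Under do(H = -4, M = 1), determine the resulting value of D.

77

Under do(H = -4, M = 1), each intervened variable's structural equation is replaced by its fixed value.
K = min(H, G) - 5  [with H=-4, G=3]  = -9
D = K^2 + H  [with K=-9, H=-4]  = 77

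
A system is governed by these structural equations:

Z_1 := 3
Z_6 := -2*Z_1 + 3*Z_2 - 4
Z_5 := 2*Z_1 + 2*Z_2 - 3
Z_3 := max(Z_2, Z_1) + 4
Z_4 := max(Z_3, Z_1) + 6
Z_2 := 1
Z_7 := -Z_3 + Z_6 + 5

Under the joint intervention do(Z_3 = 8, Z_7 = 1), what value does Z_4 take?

The joint intervention fixes Z_3 = 8, Z_7 = 1, removing each variable's own equation.
Z_4 = max(Z_3, Z_1) + 6  [with Z_3=8, Z_1=3]  = 14

14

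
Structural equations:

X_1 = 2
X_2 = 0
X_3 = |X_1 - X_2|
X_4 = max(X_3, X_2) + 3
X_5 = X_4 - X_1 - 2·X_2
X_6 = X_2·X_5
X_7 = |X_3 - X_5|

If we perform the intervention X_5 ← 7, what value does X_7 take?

5

Under do(X_5=7), the mechanism X_5 = X_4 - X_1 - 2·X_2 is discarded; X_5 is fixed at 7.
X_3 = |X_1 - X_2|  [with X_1=2, X_2=0]  = 2
X_7 = |X_3 - X_5|  [with X_3=2, X_5=7]  = 5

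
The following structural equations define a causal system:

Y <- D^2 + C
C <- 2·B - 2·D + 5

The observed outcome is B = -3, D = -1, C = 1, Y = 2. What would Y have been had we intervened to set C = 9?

10

The intervention breaks the incoming arrows to C: C <- 2·B - 2·D + 5 no longer applies, and C = 9.
Y = D^2 + C  [with D=-1, C=9]  = 10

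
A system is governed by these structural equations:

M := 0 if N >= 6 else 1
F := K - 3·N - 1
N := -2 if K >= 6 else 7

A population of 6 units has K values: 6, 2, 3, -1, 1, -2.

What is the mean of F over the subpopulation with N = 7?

-21.4

E[F|N=7] averages over only the 5 units with N=7 (K = 2, 3, -1, 1, -2): F = -20, -19, -23, -21, -24, mean -21.4.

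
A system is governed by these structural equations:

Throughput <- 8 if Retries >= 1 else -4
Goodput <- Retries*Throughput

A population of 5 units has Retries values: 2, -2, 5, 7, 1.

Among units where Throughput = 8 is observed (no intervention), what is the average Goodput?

30

E[Goodput|Throughput=8] averages over only the 4 units with Throughput=8 (Retries = 2, 5, 7, 1): Goodput = 16, 40, 56, 8, mean 30.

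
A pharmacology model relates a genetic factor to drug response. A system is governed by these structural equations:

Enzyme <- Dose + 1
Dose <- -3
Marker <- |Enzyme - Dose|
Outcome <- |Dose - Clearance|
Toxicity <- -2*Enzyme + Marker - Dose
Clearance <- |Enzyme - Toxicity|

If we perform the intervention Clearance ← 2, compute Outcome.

5

The intervention breaks the incoming arrows to Clearance: Clearance <- |Enzyme - Toxicity| no longer applies, and Clearance = 2.
Outcome = |Dose - Clearance|  [with Dose=-3, Clearance=2]  = 5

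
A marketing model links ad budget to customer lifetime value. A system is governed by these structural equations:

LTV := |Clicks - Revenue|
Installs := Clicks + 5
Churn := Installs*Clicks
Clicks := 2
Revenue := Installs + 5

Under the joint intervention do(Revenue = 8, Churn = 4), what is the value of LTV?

The joint intervention fixes Revenue = 8, Churn = 4, removing each variable's own equation.
LTV = |Clicks - Revenue|  [with Clicks=2, Revenue=8]  = 6

6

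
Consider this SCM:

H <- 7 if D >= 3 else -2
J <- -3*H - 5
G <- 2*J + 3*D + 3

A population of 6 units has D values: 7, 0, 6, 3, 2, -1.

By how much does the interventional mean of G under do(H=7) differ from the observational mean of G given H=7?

The intervention sets H=7 in all 6 units regardless of D. Recomputing G per unit gives -28, -49, -31, -40, -43, -52; average -40.5.
Observing H=7 restricts to units where H's equation naturally yields 7: D ∈ {7, 6, 3}. In that subpopulation G = -28, -31, -40, mean -33.
Difference = -40.5 − (-33) = -7.5.

-7.5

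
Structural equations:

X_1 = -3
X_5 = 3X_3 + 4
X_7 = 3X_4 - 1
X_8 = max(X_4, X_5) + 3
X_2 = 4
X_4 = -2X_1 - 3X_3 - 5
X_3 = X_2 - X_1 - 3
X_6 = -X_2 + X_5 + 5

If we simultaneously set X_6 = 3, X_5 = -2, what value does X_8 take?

Under do(X_6 = 3, X_5 = -2), each intervened variable's structural equation is replaced by its fixed value.
X_3 = X_2 - X_1 - 3  [with X_2=4, X_1=-3]  = 4
X_4 = -2X_1 - 3X_3 - 5  [with X_1=-3, X_3=4]  = -11
X_8 = max(X_4, X_5) + 3  [with X_4=-11, X_5=-2]  = 1

1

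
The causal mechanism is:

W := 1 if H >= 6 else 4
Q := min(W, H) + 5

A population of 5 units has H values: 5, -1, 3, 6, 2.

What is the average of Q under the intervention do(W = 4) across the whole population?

The intervention sets W=4 in all 5 units regardless of H. Recomputing Q per unit gives 9, 4, 8, 9, 7; average 7.4.

7.4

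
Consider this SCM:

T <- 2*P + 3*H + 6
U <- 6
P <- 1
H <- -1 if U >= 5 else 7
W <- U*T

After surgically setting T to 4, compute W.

24

Intervening sets T = 4 and removes its equation (T <- 2*P + 3*H + 6).
W = U*T  [with U=6, T=4]  = 24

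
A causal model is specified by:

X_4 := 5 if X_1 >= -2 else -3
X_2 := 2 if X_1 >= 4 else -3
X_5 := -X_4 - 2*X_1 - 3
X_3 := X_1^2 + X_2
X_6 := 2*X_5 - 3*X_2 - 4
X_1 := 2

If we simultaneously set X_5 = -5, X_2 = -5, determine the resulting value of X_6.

The joint intervention fixes X_5 = -5, X_2 = -5, removing each variable's own equation.
X_6 = 2*X_5 - 3*X_2 - 4  [with X_5=-5, X_2=-5]  = 1

1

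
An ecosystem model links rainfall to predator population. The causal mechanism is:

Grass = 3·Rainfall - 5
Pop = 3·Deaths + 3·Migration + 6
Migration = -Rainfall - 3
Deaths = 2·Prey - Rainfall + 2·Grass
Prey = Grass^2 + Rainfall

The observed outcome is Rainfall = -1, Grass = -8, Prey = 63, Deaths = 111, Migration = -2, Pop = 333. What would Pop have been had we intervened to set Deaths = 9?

Under do(Deaths=9), the mechanism Deaths = 2·Prey - Rainfall + 2·Grass is discarded; Deaths is fixed at 9.
Migration = -Rainfall - 3  [with Rainfall=-1]  = -2
Pop = 3·Deaths + 3·Migration + 6  [with Deaths=9, Migration=-2]  = 27

27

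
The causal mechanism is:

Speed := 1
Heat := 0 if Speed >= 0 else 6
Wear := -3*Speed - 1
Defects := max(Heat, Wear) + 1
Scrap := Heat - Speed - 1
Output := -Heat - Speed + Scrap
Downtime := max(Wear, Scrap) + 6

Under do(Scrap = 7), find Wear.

-4

do(Scrap=7) replaces the equation Scrap := Heat - Speed - 1 with the constant Scrap = 7.
Wear is not downstream of the intervention, so its value is determined by the original equations.
Wear = -3*Speed - 1  [with Speed=1]  = -4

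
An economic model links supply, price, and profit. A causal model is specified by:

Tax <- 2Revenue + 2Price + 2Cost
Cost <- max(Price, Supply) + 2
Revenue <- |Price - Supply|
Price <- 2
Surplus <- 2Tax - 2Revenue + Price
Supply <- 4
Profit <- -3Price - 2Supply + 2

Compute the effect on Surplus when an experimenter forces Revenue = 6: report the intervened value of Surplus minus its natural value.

8

The intervention breaks the incoming arrows to Revenue: Revenue <- |Price - Supply| no longer applies, and Revenue = 6.
Cost = max(Price, Supply) + 2  [with Price=2, Supply=4]  = 6
Tax = 2Revenue + 2Price + 2Cost  [with Revenue=6, Price=2, Cost=6]  = 28
Surplus = 2Tax - 2Revenue + Price  [with Tax=28, Revenue=6, Price=2]  = 46
Without intervention: Cost = max(Price, Supply) + 2  [with Price=2, Supply=4]  = 6; Revenue = |Price - Supply|  [with Price=2, Supply=4]  = 2; Tax = 2Revenue + 2Price + 2Cost  [with Revenue=2, Price=2, Cost=6]  = 20; Surplus = 2Tax - 2Revenue + Price  [with Tax=20, Revenue=2, Price=2]  = 38.
Change = 46 − 38 = 8.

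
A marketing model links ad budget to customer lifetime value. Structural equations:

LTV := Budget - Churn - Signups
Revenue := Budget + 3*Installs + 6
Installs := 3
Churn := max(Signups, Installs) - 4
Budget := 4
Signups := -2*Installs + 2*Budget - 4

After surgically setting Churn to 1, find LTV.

5

Under do(Churn=1), the mechanism Churn := max(Signups, Installs) - 4 is discarded; Churn is fixed at 1.
Signups = -2*Installs + 2*Budget - 4  [with Installs=3, Budget=4]  = -2
LTV = Budget - Churn - Signups  [with Budget=4, Churn=1, Signups=-2]  = 5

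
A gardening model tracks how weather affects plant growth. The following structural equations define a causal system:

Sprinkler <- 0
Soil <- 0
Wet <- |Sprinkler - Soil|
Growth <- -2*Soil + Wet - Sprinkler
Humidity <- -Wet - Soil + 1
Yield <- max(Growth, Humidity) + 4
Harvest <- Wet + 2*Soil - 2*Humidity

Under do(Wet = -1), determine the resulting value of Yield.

6

The intervention breaks the incoming arrows to Wet: Wet <- |Sprinkler - Soil| no longer applies, and Wet = -1.
Growth = -2*Soil + Wet - Sprinkler  [with Soil=0, Wet=-1, Sprinkler=0]  = -1
Humidity = -Wet - Soil + 1  [with Wet=-1, Soil=0]  = 2
Yield = max(Growth, Humidity) + 4  [with Growth=-1, Humidity=2]  = 6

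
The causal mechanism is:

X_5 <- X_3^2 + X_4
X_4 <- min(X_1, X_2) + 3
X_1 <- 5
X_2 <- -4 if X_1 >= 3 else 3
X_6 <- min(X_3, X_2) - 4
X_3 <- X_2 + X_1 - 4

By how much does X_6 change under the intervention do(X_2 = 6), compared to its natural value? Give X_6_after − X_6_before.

10

Under do(X_2=6), the mechanism X_2 <- -4 if X_1 >= 3 else 3 is discarded; X_2 is fixed at 6.
X_3 = X_2 + X_1 - 4  [with X_2=6, X_1=5]  = 7
X_6 = min(X_3, X_2) - 4  [with X_3=7, X_2=6]  = 2
Without intervention: X_2 = -4 if X_1 >= 3 else 3  [with X_1=5]  = -4; X_3 = X_2 + X_1 - 4  [with X_2=-4, X_1=5]  = -3; X_6 = min(X_3, X_2) - 4  [with X_3=-3, X_2=-4]  = -8.
Change = 2 − (-8) = 10.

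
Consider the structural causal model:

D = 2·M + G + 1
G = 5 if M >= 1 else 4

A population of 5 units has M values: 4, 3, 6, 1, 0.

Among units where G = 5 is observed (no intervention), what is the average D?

Observing G=5 restricts to units where G's equation naturally yields 5: M ∈ {4, 3, 6, 1}. In that subpopulation D = 14, 12, 18, 8, mean 13.

13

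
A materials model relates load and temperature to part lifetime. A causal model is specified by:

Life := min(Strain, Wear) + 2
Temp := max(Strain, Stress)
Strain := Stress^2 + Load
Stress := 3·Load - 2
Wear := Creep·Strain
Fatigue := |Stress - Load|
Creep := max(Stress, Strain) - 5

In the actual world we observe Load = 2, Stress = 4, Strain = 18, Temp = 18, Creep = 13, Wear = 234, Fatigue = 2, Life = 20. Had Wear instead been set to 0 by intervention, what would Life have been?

Intervening sets Wear = 0 and removes its equation (Wear := Creep·Strain).
Stress = 3·Load - 2  [with Load=2]  = 4
Strain = Stress^2 + Load  [with Stress=4, Load=2]  = 18
Life = min(Strain, Wear) + 2  [with Strain=18, Wear=0]  = 2

2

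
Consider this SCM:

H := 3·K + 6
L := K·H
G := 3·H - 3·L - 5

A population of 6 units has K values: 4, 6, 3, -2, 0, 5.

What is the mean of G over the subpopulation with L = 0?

Observing L=0 restricts to units where L's equation naturally yields 0: K ∈ {-2, 0}. In that subpopulation G = -5, 13, mean 4.

4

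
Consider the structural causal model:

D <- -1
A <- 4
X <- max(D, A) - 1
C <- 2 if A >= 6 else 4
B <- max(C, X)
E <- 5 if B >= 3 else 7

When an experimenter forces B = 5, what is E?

The intervention breaks the incoming arrows to B: B <- max(C, X) no longer applies, and B = 5.
E = 5 if B >= 3 else 7  [with B=5]  = 5

5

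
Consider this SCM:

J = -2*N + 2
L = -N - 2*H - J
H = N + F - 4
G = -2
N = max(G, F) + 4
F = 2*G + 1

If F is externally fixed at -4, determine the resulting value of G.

Under do(F=-4), the mechanism F = 2*G + 1 is discarded; F is fixed at -4.
G is not downstream of the intervention, so its value is determined by the original equations.

-2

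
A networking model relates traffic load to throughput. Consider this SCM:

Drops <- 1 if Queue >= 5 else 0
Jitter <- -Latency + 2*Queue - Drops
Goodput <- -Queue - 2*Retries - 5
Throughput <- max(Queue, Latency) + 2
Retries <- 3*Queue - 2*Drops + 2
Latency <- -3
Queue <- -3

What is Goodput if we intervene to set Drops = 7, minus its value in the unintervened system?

The intervention breaks the incoming arrows to Drops: Drops <- 1 if Queue >= 5 else 0 no longer applies, and Drops = 7.
Retries = 3*Queue - 2*Drops + 2  [with Queue=-3, Drops=7]  = -21
Goodput = -Queue - 2*Retries - 5  [with Queue=-3, Retries=-21]  = 40
Without intervention: Drops = 1 if Queue >= 5 else 0  [with Queue=-3]  = 0; Retries = 3*Queue - 2*Drops + 2  [with Queue=-3, Drops=0]  = -7; Goodput = -Queue - 2*Retries - 5  [with Queue=-3, Retries=-7]  = 12.
Change = 40 − 12 = 28.

28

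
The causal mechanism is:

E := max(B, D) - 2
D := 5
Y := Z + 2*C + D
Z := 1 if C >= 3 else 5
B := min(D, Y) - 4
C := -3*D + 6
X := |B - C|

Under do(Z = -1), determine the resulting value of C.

-9

Under do(Z=-1), the mechanism Z := 1 if C >= 3 else 5 is discarded; Z is fixed at -1.
Since C is not a descendant of the intervened variable, it is unaffected.
C = -3*D + 6  [with D=5]  = -9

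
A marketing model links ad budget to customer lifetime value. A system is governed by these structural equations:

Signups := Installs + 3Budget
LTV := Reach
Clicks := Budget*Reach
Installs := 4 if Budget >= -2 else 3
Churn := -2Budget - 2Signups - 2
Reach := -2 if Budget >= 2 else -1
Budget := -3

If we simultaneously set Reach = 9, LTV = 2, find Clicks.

The joint intervention fixes Reach = 9, LTV = 2, removing each variable's own equation.
Clicks = Budget*Reach  [with Budget=-3, Reach=9]  = -27

-27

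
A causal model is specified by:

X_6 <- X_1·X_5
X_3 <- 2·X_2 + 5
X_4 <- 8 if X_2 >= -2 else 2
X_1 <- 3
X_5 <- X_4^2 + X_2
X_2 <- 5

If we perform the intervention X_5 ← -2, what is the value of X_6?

The intervention breaks the incoming arrows to X_5: X_5 <- X_4^2 + X_2 no longer applies, and X_5 = -2.
X_6 = X_1·X_5  [with X_1=3, X_5=-2]  = -6

-6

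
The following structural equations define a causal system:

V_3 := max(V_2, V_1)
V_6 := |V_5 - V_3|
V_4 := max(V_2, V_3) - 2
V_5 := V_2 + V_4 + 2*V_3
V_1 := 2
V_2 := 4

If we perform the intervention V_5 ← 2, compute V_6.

2

The intervention breaks the incoming arrows to V_5: V_5 := V_2 + V_4 + 2*V_3 no longer applies, and V_5 = 2.
V_3 = max(V_2, V_1)  [with V_2=4, V_1=2]  = 4
V_6 = |V_5 - V_3|  [with V_5=2, V_3=4]  = 2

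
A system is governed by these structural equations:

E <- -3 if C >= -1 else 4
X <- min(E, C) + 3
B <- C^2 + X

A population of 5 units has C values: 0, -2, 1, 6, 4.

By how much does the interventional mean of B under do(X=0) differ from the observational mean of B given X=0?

The intervention sets X=0 in all 5 units regardless of C. Recomputing B per unit gives 0, 4, 1, 36, 16; average 11.4.
Observing X=0 restricts to units where X's equation naturally yields 0: C ∈ {0, 1, 6, 4}. In that subpopulation B = 0, 1, 36, 16, mean 13.25.
Difference = 11.4 − 13.25 = -1.85.

-1.85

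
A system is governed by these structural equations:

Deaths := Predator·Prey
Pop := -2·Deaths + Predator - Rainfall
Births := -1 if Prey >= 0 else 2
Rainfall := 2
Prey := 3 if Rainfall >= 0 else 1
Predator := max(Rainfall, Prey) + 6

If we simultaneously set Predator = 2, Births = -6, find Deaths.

6

Setting Predator = 2, Births = -6 by intervention discards those variables' equations.
Prey = 3 if Rainfall >= 0 else 1  [with Rainfall=2]  = 3
Deaths = Predator·Prey  [with Predator=2, Prey=3]  = 6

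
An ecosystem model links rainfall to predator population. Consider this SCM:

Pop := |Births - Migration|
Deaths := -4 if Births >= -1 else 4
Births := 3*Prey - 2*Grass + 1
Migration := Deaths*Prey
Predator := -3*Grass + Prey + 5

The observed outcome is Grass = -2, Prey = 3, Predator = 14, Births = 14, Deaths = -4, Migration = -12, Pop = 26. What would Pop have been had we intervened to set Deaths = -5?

29

Under do(Deaths=-5), the mechanism Deaths := -4 if Births >= -1 else 4 is discarded; Deaths is fixed at -5.
Births = 3*Prey - 2*Grass + 1  [with Prey=3, Grass=-2]  = 14
Migration = Deaths*Prey  [with Deaths=-5, Prey=3]  = -15
Pop = |Births - Migration|  [with Births=14, Migration=-15]  = 29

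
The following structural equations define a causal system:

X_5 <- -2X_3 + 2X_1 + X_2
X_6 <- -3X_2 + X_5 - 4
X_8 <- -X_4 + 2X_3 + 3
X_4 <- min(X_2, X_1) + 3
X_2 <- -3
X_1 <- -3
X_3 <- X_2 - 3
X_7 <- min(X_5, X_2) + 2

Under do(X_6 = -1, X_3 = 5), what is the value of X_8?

Setting X_6 = -1, X_3 = 5 by intervention discards those variables' equations.
X_4 = min(X_2, X_1) + 3  [with X_2=-3, X_1=-3]  = 0
X_8 = -X_4 + 2X_3 + 3  [with X_4=0, X_3=5]  = 13

13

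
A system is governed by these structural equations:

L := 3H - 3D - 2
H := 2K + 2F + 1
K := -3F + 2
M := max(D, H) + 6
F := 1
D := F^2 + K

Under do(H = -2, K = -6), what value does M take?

Setting H = -2, K = -6 by intervention discards those variables' equations.
D = F^2 + K  [with F=1, K=-6]  = -5
M = max(D, H) + 6  [with D=-5, H=-2]  = 4

4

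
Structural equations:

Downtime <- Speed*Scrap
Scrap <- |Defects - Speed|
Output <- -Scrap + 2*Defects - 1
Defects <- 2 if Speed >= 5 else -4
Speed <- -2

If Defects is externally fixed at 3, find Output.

Under do(Defects=3), the mechanism Defects <- 2 if Speed >= 5 else -4 is discarded; Defects is fixed at 3.
Scrap = |Defects - Speed|  [with Defects=3, Speed=-2]  = 5
Output = -Scrap + 2*Defects - 1  [with Scrap=5, Defects=3]  = 0

0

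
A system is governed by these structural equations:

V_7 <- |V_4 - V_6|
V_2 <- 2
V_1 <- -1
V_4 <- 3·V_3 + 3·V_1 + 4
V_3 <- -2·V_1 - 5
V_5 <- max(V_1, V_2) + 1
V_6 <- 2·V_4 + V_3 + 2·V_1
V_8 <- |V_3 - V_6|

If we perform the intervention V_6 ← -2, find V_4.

do(V_6=-2) replaces the equation V_6 <- 2·V_4 + V_3 + 2·V_1 with the constant V_6 = -2.
No directed path runs from V_6 to V_4, so V_4 keeps its natural value.
V_3 = -2·V_1 - 5  [with V_1=-1]  = -3
V_4 = 3·V_3 + 3·V_1 + 4  [with V_3=-3, V_1=-1]  = -8

-8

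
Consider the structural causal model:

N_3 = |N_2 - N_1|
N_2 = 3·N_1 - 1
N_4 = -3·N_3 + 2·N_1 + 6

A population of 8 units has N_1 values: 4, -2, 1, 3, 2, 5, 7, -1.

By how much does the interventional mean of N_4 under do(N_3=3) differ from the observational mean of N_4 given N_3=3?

The intervention sets N_3=3 in all 8 units regardless of N_1. Recomputing N_4 per unit gives 5, -7, -1, 3, 1, 7, 11, -5; average 1.75.
Conditioning on N_3=3 selects the 2 unit(s) with N_1 ∈ {2, -1}. Their N_4 values: 1, -5. Mean = -2.
Difference = 1.75 − (-2) = 3.75.

3.75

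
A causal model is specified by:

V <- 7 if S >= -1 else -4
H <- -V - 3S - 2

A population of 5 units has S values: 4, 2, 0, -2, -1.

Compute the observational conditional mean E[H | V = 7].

-12.75

Conditioning on V=7 selects the 4 unit(s) with S ∈ {4, 2, 0, -1}. Their H values: -21, -15, -9, -6. Mean = -12.75.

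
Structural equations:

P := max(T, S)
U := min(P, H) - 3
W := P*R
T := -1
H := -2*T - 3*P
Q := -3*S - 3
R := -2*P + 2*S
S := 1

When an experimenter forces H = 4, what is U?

-2

Under do(H=4), the mechanism H := -2*T - 3*P is discarded; H is fixed at 4.
P = max(T, S)  [with T=-1, S=1]  = 1
U = min(P, H) - 3  [with P=1, H=4]  = -2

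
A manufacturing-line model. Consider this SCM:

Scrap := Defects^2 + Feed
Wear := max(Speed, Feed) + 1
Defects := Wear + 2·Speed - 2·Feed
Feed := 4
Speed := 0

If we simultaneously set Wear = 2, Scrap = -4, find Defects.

The joint intervention fixes Wear = 2, Scrap = -4, removing each variable's own equation.
Defects = Wear + 2·Speed - 2·Feed  [with Wear=2, Speed=0, Feed=4]  = -6

-6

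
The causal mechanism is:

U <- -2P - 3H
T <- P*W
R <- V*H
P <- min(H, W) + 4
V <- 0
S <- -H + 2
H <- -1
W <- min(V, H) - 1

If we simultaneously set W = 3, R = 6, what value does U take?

-3

The joint intervention fixes W = 3, R = 6, removing each variable's own equation.
P = min(H, W) + 4  [with H=-1, W=3]  = 3
U = -2P - 3H  [with P=3, H=-1]  = -3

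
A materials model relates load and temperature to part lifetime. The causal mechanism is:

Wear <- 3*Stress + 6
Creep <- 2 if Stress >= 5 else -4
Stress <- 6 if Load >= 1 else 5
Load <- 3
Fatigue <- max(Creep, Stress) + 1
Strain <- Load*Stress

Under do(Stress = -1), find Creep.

-4

Under do(Stress=-1), the mechanism Stress <- 6 if Load >= 1 else 5 is discarded; Stress is fixed at -1.
Creep = 2 if Stress >= 5 else -4  [with Stress=-1]  = -4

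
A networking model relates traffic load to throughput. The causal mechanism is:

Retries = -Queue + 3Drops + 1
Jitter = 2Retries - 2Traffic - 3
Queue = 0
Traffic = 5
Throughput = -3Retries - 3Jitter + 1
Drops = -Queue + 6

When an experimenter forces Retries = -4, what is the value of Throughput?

Under do(Retries=-4), the mechanism Retries = -Queue + 3Drops + 1 is discarded; Retries is fixed at -4.
Jitter = 2Retries - 2Traffic - 3  [with Retries=-4, Traffic=5]  = -21
Throughput = -3Retries - 3Jitter + 1  [with Retries=-4, Jitter=-21]  = 76

76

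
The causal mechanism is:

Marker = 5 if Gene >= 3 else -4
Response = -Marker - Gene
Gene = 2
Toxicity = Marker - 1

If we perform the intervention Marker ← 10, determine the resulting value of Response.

-12

The intervention breaks the incoming arrows to Marker: Marker = 5 if Gene >= 3 else -4 no longer applies, and Marker = 10.
Response = -Marker - Gene  [with Marker=10, Gene=2]  = -12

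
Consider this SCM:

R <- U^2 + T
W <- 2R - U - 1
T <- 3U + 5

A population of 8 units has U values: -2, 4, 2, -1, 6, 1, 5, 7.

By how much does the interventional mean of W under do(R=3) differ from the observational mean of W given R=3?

-4.25

The intervention sets R=3 in all 8 units regardless of U. Recomputing W per unit gives 7, 1, 3, 6, -1, 4, 0, -2; average 2.25.
Conditioning on R=3 selects the 2 unit(s) with U ∈ {-2, -1}. Their W values: 7, 6. Mean = 6.5.
Difference = 2.25 − 6.5 = -4.25.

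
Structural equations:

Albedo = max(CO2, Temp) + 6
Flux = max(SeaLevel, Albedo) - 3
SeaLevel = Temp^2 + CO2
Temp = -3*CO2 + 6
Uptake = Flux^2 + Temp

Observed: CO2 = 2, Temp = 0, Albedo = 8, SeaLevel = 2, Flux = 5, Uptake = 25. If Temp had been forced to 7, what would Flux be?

do(Temp=7) replaces the equation Temp = -3*CO2 + 6 with the constant Temp = 7.
Albedo = max(CO2, Temp) + 6  [with CO2=2, Temp=7]  = 13
SeaLevel = Temp^2 + CO2  [with Temp=7, CO2=2]  = 51
Flux = max(SeaLevel, Albedo) - 3  [with SeaLevel=51, Albedo=13]  = 48

48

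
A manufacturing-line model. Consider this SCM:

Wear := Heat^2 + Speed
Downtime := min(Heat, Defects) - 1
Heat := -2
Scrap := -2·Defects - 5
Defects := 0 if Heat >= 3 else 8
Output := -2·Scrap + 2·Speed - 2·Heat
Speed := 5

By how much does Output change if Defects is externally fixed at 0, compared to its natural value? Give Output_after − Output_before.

Under do(Defects=0), the mechanism Defects := 0 if Heat >= 3 else 8 is discarded; Defects is fixed at 0.
Scrap = -2·Defects - 5  [with Defects=0]  = -5
Output = -2·Scrap + 2·Speed - 2·Heat  [with Scrap=-5, Speed=5, Heat=-2]  = 24
Without intervention: Defects = 0 if Heat >= 3 else 8  [with Heat=-2]  = 8; Scrap = -2·Defects - 5  [with Defects=8]  = -21; Output = -2·Scrap + 2·Speed - 2·Heat  [with Scrap=-21, Speed=5, Heat=-2]  = 56.
Change = 24 − 56 = -32.

-32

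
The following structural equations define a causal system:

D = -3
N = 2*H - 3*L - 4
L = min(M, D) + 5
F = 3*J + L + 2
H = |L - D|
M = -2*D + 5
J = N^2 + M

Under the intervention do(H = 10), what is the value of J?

Under do(H=10), the mechanism H = |L - D| is discarded; H is fixed at 10.
M = -2*D + 5  [with D=-3]  = 11
L = min(M, D) + 5  [with M=11, D=-3]  = 2
N = 2*H - 3*L - 4  [with H=10, L=2]  = 10
J = N^2 + M  [with N=10, M=11]  = 111

111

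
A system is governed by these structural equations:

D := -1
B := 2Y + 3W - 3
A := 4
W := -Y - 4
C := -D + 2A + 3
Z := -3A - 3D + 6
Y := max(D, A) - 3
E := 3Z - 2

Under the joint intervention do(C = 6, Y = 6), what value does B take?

Under do(C = 6, Y = 6), each intervened variable's structural equation is replaced by its fixed value.
W = -Y - 4  [with Y=6]  = -10
B = 2Y + 3W - 3  [with Y=6, W=-10]  = -21

-21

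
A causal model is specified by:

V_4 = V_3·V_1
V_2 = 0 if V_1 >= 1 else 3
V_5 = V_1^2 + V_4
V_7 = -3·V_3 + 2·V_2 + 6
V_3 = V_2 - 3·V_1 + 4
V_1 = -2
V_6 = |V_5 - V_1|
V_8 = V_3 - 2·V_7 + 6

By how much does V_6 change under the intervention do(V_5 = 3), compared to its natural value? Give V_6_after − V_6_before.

The intervention breaks the incoming arrows to V_5: V_5 = V_1^2 + V_4 no longer applies, and V_5 = 3.
V_6 = |V_5 - V_1|  [with V_5=3, V_1=-2]  = 5
Without intervention: V_2 = 0 if V_1 >= 1 else 3  [with V_1=-2]  = 3; V_3 = V_2 - 3·V_1 + 4  [with V_2=3, V_1=-2]  = 13; V_4 = V_3·V_1  [with V_3=13, V_1=-2]  = -26; V_5 = V_1^2 + V_4  [with V_1=-2, V_4=-26]  = -22; V_6 = |V_5 - V_1|  [with V_5=-22, V_1=-2]  = 20.
Change = 5 − 20 = -15.

-15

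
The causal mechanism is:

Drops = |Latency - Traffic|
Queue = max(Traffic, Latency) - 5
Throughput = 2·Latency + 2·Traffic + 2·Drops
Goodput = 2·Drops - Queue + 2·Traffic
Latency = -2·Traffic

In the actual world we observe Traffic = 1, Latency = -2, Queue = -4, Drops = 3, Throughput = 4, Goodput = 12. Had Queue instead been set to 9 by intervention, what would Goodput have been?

The intervention breaks the incoming arrows to Queue: Queue = max(Traffic, Latency) - 5 no longer applies, and Queue = 9.
Latency = -2·Traffic  [with Traffic=1]  = -2
Drops = |Latency - Traffic|  [with Latency=-2, Traffic=1]  = 3
Goodput = 2·Drops - Queue + 2·Traffic  [with Drops=3, Queue=9, Traffic=1]  = -1

-1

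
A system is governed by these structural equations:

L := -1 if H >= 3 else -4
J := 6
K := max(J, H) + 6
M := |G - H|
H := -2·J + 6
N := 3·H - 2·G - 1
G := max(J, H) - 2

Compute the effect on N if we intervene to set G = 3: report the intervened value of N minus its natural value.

do(G=3) replaces the equation G := max(J, H) - 2 with the constant G = 3.
H = -2·J + 6  [with J=6]  = -6
N = 3·H - 2·G - 1  [with H=-6, G=3]  = -25
Without intervention: H = -2·J + 6  [with J=6]  = -6; G = max(J, H) - 2  [with J=6, H=-6]  = 4; N = 3·H - 2·G - 1  [with H=-6, G=4]  = -27.
Change = -25 − (-27) = 2.

2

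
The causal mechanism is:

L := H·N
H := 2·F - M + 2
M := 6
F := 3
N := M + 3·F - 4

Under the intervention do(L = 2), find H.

do(L=2) replaces the equation L := H·N with the constant L = 2.
H is not downstream of the intervention, so its value is determined by the original equations.
H = 2·F - M + 2  [with F=3, M=6]  = 2

2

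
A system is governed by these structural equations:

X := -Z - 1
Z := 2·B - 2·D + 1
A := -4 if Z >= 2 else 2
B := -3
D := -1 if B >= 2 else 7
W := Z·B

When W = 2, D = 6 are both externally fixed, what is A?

2

Setting W = 2, D = 6 by intervention discards those variables' equations.
Z = 2·B - 2·D + 1  [with B=-3, D=6]  = -17
A = -4 if Z >= 2 else 2  [with Z=-17]  = 2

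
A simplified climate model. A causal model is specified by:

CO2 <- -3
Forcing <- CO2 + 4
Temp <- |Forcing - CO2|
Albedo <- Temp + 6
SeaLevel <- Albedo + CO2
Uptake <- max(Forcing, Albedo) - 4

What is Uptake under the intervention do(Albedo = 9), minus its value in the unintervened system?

-1

Under do(Albedo=9), the mechanism Albedo <- Temp + 6 is discarded; Albedo is fixed at 9.
Forcing = CO2 + 4  [with CO2=-3]  = 1
Uptake = max(Forcing, Albedo) - 4  [with Forcing=1, Albedo=9]  = 5
Without intervention: Forcing = CO2 + 4  [with CO2=-3]  = 1; Temp = |Forcing - CO2|  [with Forcing=1, CO2=-3]  = 4; Albedo = Temp + 6  [with Temp=4]  = 10; Uptake = max(Forcing, Albedo) - 4  [with Forcing=1, Albedo=10]  = 6.
Change = 5 − 6 = -1.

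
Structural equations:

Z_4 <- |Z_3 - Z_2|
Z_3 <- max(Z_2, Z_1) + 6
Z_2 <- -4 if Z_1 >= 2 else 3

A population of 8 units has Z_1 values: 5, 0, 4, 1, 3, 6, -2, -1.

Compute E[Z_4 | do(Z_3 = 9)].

9.5

Under do(Z_3=9), Z_3's equation is replaced by Z_3=9 for every unit. Per-unit Z_4: 13, 6, 13, 6, 13, 13, 6, 6. Mean = 9.5.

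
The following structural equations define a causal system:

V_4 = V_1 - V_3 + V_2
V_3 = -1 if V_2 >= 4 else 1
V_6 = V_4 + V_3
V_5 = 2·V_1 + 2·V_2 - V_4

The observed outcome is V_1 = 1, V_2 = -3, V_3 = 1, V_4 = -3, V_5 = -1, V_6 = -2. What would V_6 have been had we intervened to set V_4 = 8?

9

Under do(V_4=8), the mechanism V_4 = V_1 - V_3 + V_2 is discarded; V_4 is fixed at 8.
V_3 = -1 if V_2 >= 4 else 1  [with V_2=-3]  = 1
V_6 = V_4 + V_3  [with V_4=8, V_3=1]  = 9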